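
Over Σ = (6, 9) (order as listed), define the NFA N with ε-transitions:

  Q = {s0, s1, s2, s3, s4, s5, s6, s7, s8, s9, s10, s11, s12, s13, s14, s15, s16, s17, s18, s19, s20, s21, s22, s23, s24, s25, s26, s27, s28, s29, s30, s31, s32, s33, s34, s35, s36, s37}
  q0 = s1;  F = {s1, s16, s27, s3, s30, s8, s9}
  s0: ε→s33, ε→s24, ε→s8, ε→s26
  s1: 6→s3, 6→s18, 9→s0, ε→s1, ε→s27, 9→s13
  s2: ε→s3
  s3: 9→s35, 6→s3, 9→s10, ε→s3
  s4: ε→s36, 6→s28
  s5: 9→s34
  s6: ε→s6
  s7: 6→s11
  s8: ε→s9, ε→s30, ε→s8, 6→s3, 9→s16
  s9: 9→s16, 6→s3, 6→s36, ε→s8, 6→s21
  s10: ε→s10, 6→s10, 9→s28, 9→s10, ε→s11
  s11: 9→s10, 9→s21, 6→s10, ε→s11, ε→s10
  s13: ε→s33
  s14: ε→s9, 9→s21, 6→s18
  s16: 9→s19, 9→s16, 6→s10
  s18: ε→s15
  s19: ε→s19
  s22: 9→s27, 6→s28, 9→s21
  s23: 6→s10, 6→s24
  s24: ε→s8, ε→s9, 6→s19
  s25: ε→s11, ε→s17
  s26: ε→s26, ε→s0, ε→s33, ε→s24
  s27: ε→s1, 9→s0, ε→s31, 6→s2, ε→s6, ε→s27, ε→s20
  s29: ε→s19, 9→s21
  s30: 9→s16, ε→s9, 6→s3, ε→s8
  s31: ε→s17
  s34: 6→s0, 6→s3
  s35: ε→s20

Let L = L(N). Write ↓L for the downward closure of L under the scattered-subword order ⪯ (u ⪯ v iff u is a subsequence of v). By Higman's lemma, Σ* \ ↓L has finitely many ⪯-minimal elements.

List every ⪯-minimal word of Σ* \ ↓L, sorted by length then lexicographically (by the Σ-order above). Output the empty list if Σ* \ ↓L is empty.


|Q|=38, |F|=7, |δ|=80 (40 ε).
min D↑ (5 st, q0=0, F={3}): 0:6→1,9→2 1:6→1,9→3 2:6→1,9→4 3:6→3,9→3 4:6→3,9→4 (ε-aug+det+¬).
'69': N↓-sim [26, 12, 6] end={s10,s11,s20,s21,s28,s35} ∉↓L; 2/2 del acc.
'996': |S_i|=[26, 18, 8, 4] end={s10,s11,s21,s28} rej; 3/3 del acc.
2 words, ⪯-incomp.

A = [69, 996].


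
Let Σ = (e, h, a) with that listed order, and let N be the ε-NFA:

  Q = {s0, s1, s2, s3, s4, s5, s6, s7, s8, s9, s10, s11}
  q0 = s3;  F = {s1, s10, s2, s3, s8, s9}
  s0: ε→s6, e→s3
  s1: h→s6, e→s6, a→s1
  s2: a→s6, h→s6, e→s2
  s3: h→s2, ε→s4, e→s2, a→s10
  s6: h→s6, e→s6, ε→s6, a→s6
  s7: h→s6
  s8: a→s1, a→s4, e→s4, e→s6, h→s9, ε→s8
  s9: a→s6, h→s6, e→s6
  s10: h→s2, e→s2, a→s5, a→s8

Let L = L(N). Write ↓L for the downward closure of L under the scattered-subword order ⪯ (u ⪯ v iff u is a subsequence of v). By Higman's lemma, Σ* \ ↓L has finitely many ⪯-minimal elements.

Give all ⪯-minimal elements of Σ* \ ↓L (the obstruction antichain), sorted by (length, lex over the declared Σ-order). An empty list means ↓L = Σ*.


|Q|=12, |F|=6, |δ|=30 (4 ε).
min D↑ (7 st, q0=0, F={3}): 0:e→1,h→1,a→2 1:e→1,h→3,a→3 2:e→1,h→1,a→4 3:e→3,h→3,a→3 4:e→3,h→5,a→6 5:e→3,h→3,a→3 6:e→3,h→3,a→6 (ε-aug+det+¬).
'eh': |S_i|=[9, 3, 1] end={s6} rej; 2/2 single-dels accept.
'ea': |S_i|=[9, 3, 1] end={s6} ∉↓L; 2/2 single-dels accept.
'hh': |S_i|=[9, 3, 1] end={s6} ∉↓L; 2/2 deletions ∈↓L.
'ha': N↓-sim [9, 3, 1] end={s6} ∉↓L; 2/2 single-dels accept.
'aae': |S_i|=[9, 8, 6, 2] end={s4,s6} — reject; 3/3 del acc.
'aaah': run [9, 8, 6, 3, 1] end={s6} rej; 4/4 deletions ∈↓L.
6 words, ⪯-incomp.

A = [eh, ea, hh, ha, aae, aaah].


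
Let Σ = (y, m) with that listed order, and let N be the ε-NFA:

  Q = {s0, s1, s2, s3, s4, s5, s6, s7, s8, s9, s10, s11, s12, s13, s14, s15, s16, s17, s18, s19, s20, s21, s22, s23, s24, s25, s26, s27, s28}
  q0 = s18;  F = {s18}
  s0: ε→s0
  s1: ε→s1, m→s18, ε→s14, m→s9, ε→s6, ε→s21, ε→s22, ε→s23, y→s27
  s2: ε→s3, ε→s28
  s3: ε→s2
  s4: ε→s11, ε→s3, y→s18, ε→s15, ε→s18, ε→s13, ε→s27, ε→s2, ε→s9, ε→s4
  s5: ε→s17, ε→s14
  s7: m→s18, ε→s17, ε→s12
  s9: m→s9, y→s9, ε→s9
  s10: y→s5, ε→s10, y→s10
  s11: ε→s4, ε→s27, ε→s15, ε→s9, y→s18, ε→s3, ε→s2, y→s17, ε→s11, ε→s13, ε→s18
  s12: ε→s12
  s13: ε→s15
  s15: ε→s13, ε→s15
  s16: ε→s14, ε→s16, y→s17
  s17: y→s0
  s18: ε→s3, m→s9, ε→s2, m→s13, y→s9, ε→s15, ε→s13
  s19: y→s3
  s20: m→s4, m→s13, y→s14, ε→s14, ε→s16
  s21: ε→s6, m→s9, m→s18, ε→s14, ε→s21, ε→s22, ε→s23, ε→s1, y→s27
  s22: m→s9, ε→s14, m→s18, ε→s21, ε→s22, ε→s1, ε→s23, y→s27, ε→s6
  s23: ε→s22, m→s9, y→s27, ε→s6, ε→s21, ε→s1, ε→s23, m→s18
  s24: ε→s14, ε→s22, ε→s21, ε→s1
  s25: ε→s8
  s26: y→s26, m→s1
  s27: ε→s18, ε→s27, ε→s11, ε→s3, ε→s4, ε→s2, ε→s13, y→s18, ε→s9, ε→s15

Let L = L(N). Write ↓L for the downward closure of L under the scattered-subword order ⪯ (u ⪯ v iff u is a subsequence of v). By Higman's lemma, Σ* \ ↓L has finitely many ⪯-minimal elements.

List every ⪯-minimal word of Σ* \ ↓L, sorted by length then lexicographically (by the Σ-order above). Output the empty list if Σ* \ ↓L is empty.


|Q|=29, |F|=1, |δ|=109 (77 ε).
min D↑ (2 st, q0=0, F={1}): 0:y→1,m→1 1:y→1,m→1 (ε-aug+det+¬).
'y': |S_i|=[7, 1] end={s9} — reject; 1/1 deletions ∈↓L.
'm': |S_i|=[7, 3] end={s13,s15,s9} ∉↓L; 1/1 single-dels accept.
2 minimals (antichain).

min(Σ*\↓L) = [y, m].


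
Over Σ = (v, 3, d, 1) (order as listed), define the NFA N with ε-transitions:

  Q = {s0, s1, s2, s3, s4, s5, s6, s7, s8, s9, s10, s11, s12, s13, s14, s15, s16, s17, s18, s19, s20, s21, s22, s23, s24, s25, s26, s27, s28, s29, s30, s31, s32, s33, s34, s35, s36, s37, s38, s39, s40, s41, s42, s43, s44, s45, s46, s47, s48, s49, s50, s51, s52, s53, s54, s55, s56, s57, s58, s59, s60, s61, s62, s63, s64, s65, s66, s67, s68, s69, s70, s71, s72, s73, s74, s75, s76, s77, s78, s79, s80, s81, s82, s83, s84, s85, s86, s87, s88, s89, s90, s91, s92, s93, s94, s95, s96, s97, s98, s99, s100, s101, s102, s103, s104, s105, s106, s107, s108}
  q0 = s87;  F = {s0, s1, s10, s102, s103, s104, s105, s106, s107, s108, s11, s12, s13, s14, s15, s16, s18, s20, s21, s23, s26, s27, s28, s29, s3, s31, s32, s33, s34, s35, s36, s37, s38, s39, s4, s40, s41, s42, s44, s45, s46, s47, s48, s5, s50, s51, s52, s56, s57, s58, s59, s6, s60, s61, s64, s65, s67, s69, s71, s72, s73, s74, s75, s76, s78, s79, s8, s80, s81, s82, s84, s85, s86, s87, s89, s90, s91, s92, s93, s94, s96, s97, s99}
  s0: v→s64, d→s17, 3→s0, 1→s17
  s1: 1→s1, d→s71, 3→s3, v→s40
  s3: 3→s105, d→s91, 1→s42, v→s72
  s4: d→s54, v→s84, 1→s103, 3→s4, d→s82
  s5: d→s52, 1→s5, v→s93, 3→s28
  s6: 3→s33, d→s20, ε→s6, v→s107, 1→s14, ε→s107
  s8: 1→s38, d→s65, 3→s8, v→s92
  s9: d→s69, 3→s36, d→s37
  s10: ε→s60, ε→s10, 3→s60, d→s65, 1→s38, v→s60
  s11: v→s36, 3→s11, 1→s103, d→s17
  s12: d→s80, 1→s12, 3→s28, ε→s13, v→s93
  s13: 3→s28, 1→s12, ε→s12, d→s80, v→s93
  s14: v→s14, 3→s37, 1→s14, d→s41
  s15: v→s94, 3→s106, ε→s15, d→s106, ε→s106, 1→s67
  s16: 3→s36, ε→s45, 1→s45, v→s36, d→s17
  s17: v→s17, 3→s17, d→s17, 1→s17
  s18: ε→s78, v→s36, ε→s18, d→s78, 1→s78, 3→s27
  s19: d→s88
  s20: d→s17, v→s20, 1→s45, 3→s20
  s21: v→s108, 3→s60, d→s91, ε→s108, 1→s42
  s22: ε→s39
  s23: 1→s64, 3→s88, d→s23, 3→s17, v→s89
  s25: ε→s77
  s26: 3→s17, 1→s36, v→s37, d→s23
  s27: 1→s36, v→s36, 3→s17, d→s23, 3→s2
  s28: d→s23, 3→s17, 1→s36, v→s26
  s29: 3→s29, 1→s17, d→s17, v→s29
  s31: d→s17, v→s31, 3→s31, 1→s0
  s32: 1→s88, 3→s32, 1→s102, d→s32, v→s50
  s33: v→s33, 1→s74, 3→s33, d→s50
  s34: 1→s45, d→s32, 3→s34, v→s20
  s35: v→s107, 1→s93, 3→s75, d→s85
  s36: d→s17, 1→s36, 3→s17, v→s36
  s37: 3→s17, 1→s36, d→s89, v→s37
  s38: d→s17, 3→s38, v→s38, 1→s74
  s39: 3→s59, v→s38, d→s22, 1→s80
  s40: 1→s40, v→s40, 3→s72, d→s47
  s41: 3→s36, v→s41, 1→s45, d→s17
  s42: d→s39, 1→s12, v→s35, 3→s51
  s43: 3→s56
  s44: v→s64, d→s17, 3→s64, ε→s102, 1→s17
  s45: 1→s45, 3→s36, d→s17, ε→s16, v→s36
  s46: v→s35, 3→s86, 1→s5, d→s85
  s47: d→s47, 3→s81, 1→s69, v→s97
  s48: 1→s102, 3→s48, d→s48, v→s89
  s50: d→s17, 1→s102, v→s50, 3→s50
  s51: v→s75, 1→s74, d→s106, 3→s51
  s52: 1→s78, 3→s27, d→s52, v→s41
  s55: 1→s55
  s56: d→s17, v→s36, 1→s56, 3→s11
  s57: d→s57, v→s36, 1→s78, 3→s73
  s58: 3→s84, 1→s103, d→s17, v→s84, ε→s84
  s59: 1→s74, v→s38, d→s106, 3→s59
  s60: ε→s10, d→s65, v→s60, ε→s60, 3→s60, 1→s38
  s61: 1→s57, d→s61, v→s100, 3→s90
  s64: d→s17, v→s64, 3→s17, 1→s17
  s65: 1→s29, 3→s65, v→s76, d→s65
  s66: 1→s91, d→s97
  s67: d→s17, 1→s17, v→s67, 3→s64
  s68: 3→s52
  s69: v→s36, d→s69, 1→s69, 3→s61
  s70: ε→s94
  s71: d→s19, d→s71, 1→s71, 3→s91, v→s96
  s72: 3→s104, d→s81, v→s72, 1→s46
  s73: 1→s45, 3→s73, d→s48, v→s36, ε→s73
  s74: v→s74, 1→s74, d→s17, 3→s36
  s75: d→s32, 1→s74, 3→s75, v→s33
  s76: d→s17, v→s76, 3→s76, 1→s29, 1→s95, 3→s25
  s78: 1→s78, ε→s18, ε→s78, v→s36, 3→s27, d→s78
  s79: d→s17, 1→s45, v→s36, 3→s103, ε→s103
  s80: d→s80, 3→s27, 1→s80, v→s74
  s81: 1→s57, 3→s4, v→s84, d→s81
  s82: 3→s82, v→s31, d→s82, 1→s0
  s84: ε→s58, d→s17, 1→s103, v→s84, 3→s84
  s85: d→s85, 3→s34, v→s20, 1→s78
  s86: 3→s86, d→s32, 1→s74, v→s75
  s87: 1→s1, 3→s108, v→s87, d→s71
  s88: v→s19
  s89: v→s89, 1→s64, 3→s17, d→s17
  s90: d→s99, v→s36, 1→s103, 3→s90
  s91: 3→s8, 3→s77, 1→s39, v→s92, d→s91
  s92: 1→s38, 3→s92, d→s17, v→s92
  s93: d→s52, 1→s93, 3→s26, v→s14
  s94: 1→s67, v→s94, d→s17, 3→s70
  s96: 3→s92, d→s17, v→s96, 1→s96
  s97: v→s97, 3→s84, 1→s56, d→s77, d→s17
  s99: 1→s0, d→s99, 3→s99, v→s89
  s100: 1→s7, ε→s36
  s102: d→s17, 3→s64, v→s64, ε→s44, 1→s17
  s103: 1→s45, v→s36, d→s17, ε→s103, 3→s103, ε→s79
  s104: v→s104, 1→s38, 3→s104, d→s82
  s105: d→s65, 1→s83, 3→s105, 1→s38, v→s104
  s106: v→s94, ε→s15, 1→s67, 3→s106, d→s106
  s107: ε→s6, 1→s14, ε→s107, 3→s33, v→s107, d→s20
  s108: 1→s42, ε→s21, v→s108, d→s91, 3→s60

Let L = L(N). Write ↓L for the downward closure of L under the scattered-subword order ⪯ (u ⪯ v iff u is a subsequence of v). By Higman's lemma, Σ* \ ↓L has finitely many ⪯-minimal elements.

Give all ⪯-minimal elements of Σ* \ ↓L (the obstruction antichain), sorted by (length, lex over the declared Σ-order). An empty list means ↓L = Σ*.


|Q|=109, |F|=83, |δ|=390 (33 ε).
min D↑ (74 st, q0=0, F={18}): 0:v→0,3→1,d→2,1→3 1:v→1,3→4,d→5,1→6 2:v→7,3→5,d→2,1→2 3:v→8,3→9,d→2,1→3 4:v→4,3→4,d→10,1→11 5:v→12,3→13,d→5,1→14 6:v→15,3→16,d→14,1→17 7:v→7,3→12,d→18,1→7 8:v→8,3→19,d→20,1→8 9:v→19,3→21,d→5,1→6 10:v→22,3→10,d→10,1→23 11:v→11,3→11,d→18,1→24 12:v→12,3→12,d→18,1→11 13:v→12,3→13,d→10,1→11 14:v→11,3→25,d→14,1→26 15:v→27,3→28,d→29,1→30 16:v→28,3→16,d→31,1→24 17:v→30,3→32,d→26,1→17 18:v→18,3→18,d→18,1→18 19:v→19,3→33,d→34,1→35 20:v→36,3→34,d→20,1→37 21:v→33,3→21,d→10,1→11 22:v→22,3→22,d→18,1→23 23:v→23,3→23,d→18,1→18 24:v→24,3→38,d→18,1→24 25:v→11,3→25,d→31,1→24 26:v→24,3→39,d→26,1→26 27:v→27,3→40,d→41,1→42 28:v→40,3→28,d→43,1→24 29:v→41,3→44,d→29,1→45 30:v→42,3→46,d→47,1→30 31:v→48,3→31,d→31,1→49 32:v→46,3→18,d→50,1→38 33:v→33,3→33,d→51,1→11 34:v→52,3→53,d→34,1→54 35:v→15,3→55,d→29,1→56 36:v→36,3→52,d→18,1→57 37:v→38,3→58,d→37,1→37 38:v→38,3→18,d→18,1→38 39:v→38,3→18,d→50,1→38 40:v→40,3→40,d→59,1→24 41:v→41,3→41,d→18,1→60 42:v→42,3→61,d→62,1→42 43:v→59,3→43,d→43,1→63 44:v→41,3→44,d→43,1→60 45:v→38,3→39,d→45,1→45 46:v→61,3→18,d→50,1→38 47:v→62,3→39,d→47,1→45 48:v→48,3→48,d→18,1→49 49:v→49,3→64,d→18,1→18 50:v→65,3→18,d→50,1→64 51:v→66,3→51,d→51,1→67 52:v→52,3→52,d→18,1→68 53:v→52,3→53,d→51,1→68 54:v→38,3→69,d→54,1→45 55:v→28,3→55,d→43,1→24 56:v→30,3→32,d→47,1→56 57:v→38,3→70,d→18,1→57 58:v→38,3→71,d→58,1→54 59:v→59,3→59,d→18,1→63 60:v→38,3→38,d→18,1→60 61:v→61,3→18,d→65,1→38 62:v→62,3→38,d→18,1→60 63:v→64,3→64,d→18,1→18 64:v→64,3→18,d→18,1→18 65:v→65,3→18,d→18,1→64 66:v→66,3→66,d→18,1→67 67:v→64,3→67,d→18,1→18 68:v→38,3→68,d→18,1→60 69:v→38,3→69,d→72,1→60 70:v→38,3→70,d→18,1→68 71:v→38,3→71,d→73,1→68 72:v→65,3→72,d→72,1→63 73:v→65,3→73,d→73,1→67 [Hopcroft].
'dvd': |S_i|=[96, 67, 36, 4] end={s17,s19,s77,s88} rej; 3/3 single-dels accept.
'331d': |S_i|=[96, 87, 59, 18, 3] end={s17,s19,s88} ∉↓L; 4/4 deletions ∈↓L.
'33d11': |S_i|=[96, 87, 59, 27, 10, 1] end={s17} — reject; 5/5 del acc.
'31133': N↓-sim [96, 87, 60, 28, 12, 4] end={s17,s19,s2,s88} ∉↓L; 5/5 del acc.
'31vvdd': |S_i|=[96, 87, 60, 37, 24, 13, 3] end={s17,s19,s88} — reject; 6/6 del acc.
'1vd1v3': run [96, 91, 73, 46, 29, 8, 1] end={s17} — reject; 6/6 del acc.
6 minimals (antichain).

Antichain: [dvd, 331d, 33d11, 31133, 31vvdd, 1vd1v3].


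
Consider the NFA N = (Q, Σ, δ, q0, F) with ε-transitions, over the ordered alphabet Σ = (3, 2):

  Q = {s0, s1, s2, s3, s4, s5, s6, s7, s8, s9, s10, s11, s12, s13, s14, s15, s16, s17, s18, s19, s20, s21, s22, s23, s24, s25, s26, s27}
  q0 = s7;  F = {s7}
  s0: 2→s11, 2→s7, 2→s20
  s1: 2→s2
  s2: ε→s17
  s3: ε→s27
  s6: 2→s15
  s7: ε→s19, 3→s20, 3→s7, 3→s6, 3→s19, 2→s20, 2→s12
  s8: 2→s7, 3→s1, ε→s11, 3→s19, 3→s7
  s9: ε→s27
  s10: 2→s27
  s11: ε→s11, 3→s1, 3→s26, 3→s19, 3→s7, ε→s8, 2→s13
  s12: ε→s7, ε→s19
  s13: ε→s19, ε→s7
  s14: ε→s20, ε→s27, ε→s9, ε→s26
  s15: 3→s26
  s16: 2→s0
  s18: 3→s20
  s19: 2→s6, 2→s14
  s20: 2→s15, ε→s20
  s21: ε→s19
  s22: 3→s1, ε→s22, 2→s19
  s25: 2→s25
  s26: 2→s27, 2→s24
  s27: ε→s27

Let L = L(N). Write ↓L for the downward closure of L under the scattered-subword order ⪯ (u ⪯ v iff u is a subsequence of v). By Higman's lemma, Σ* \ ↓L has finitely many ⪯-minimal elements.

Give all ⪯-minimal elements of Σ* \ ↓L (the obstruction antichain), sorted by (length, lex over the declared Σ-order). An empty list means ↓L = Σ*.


Antichain: [].

|Q|=28, |F|=1, |δ|=51 (19 ε).
min D↑ (1 st, q0=0, F={}): 0:3→0,2→0.
L(D↑) = ∅ ⇒ ↓L = Σ*.


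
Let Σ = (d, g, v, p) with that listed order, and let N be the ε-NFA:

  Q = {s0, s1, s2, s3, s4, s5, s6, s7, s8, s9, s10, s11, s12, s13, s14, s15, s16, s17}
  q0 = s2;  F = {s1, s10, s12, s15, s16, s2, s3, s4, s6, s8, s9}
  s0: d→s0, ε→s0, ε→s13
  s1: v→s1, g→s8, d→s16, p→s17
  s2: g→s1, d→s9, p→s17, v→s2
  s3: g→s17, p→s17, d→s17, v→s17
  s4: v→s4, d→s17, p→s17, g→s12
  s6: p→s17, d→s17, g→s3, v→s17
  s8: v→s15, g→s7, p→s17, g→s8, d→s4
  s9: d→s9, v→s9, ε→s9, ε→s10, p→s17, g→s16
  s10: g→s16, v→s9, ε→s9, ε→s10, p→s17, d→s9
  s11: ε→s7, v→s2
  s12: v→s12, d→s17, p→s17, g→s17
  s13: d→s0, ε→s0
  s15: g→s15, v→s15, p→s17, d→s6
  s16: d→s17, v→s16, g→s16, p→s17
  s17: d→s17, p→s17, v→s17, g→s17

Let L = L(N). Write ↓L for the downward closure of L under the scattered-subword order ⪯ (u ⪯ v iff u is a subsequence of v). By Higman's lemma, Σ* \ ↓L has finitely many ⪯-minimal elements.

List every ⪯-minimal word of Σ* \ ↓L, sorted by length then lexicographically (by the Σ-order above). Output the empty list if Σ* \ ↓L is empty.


A = [p, dgd, gdd, ggdgg, ggvdv].

|Q|=18, |F|=11, |δ|=60 (8 ε).
min D↑ (11 st, q0=0, F={3}): 0:d→1,g→2,v→0,p→3 1:d→1,g→4,v→1,p→3 2:d→4,g→5,v→2,p→3 3:d→3,g→3,v→3,p→3 4:d→3,g→4,v→4,p→3 5:d→6,g→5,v→7,p→3 6:d→3,g→8,v→6,p→3 7:d→9,g→7,v→7,p→3 8:d→3,g→3,v→8,p→3 9:d→3,g→10,v→3,p→3 10:d→3,g→3,v→3,p→3 (ε-aug+det+¬).
'p': N↓-sim [13, 1] end={s17} rej; 1/1 single-dels accept.
'dgd': N↓-sim [13, 8, 4, 1] end={s17} — reject; 3/3 single-dels accept.
'gdd': run [13, 10, 6, 1] end={s17} — reject; 3/3 del acc.
'ggdgg': |S_i|=[13, 10, 9, 5, 3, 1] end={s17} rej; 5/5 single-dels accept.
'ggvdv': |S_i|=[13, 10, 9, 7, 3, 1] end={s17} — reject; 5/5 deletions ∈↓L.
5 obstructions.


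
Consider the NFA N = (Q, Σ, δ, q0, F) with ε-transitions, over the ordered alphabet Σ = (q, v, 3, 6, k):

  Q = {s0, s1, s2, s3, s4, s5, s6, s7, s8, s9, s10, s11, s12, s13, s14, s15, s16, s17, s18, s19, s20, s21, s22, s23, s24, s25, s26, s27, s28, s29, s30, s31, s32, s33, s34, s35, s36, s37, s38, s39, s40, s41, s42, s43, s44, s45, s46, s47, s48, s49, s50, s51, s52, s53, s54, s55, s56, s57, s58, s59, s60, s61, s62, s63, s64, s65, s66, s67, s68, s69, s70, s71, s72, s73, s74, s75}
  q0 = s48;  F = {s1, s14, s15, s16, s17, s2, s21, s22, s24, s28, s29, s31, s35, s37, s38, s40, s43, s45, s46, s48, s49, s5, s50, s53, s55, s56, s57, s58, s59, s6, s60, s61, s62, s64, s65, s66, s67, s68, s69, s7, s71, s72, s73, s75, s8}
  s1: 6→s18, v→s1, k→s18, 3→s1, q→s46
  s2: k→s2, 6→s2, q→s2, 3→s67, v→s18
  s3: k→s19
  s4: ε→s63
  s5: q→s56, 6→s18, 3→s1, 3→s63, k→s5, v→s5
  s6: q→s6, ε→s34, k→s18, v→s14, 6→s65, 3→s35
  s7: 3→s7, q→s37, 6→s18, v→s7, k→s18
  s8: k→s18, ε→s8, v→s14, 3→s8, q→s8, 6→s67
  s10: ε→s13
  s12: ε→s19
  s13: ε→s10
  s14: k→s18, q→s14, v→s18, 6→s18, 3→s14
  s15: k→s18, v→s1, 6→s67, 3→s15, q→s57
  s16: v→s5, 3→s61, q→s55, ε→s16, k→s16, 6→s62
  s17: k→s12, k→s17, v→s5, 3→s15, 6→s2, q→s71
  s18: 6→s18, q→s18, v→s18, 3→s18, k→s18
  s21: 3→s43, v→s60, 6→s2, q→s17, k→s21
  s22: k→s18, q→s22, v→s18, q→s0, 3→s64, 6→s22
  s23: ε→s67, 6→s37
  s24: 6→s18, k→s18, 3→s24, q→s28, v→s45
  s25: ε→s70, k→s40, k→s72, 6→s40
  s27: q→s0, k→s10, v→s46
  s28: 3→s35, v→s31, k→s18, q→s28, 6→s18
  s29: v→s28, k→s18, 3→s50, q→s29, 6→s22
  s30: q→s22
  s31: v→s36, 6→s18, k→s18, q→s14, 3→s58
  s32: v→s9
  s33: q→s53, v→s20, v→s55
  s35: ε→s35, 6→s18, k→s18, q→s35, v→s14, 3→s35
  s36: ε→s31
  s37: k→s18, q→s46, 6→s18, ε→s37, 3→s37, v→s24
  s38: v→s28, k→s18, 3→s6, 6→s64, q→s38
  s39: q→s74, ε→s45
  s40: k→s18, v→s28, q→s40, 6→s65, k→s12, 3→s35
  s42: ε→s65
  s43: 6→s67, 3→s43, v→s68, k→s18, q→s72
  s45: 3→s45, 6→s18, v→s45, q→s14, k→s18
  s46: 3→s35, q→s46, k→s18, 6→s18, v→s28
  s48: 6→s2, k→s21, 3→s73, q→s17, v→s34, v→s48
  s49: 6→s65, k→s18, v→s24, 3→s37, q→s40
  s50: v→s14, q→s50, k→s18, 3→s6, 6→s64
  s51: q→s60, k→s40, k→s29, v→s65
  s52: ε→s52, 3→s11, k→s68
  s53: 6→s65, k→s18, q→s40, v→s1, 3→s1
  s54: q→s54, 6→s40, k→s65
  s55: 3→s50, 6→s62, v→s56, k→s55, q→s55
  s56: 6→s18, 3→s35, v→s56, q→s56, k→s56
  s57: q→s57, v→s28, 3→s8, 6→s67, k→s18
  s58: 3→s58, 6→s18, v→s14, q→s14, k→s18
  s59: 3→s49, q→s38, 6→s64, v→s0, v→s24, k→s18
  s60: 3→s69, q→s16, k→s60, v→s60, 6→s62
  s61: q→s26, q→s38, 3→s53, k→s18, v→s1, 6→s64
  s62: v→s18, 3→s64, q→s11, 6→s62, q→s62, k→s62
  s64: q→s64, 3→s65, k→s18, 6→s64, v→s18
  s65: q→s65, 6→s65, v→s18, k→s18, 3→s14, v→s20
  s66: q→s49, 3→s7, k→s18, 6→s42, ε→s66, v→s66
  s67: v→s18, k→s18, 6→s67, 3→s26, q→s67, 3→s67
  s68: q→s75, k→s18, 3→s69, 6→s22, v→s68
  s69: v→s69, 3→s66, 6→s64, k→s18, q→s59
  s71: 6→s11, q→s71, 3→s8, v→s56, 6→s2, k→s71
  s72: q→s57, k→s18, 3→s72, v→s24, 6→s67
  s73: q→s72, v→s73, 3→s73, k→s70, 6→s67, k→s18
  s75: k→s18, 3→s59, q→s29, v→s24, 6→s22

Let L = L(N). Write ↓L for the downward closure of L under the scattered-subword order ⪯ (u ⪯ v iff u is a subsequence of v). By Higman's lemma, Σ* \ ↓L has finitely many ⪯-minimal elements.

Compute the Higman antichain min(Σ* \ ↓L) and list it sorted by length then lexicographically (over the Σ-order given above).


|Q|=76, |F|=45, |δ|=281 (16 ε).
min D↑ (46 st, q0=0, F={10}): 0:q→1,v→0,3→2,6→3,k→4 1:q→5,v→6,3→7,6→3,k→1 2:q→8,v→2,3→2,6→9,k→10 3:q→3,v→10,3→9,6→3,k→3 4:q→1,v→11,3→12,6→3,k→4 5:q→5,v→13,3→14,6→3,k→5 6:q→13,v→6,3→15,6→10,k→6 7:q→16,v→15,3→7,6→9,k→10 8:q→16,v→17,3→8,6→9,k→10 9:q→9,v→10,3→9,6→9,k→10 10:q→10,v→10,3→10,6→10,k→10 11:q→18,v→11,3→19,6→20,k→11 12:q→8,v→21,3→12,6→9,k→10 13:q→13,v→13,3→22,6→10,k→13 14:q→14,v→23,3→14,6→9,k→10 15:q→24,v→15,3→15,6→10,k→10 16:q→16,v→25,3→14,6→9,k→10 17:q→25,v→26,3→17,6→10,k→10 18:q→27,v→6,3→28,6→20,k→18 19:q→29,v→19,3→30,6→31,k→10 20:q→20,v→10,3→31,6→20,k→20 21:q→32,v→21,3→19,6→33,k→10 22:q→22,v→23,3→22,6→10,k→10 23:q→23,v→10,3→23,6→10,k→10 24:q→24,v→25,3→22,6→10,k→10 25:q→25,v→34,3→22,6→10,k→10 26:q→23,v→26,3→26,6→10,k→10 27:q→27,v→13,3→35,6→20,k→27 28:q→36,v→15,3→37,6→31,k→10 29:q→36,v→17,3→38,6→31,k→10 30:q→38,v→30,3→39,6→40,k→10 31:q→31,v→10,3→40,6→31,k→10 32:q→41,v→17,3→29,6→33,k→10 33:q→33,v→10,3→31,6→33,k→10 34:q→23,v→34,3→42,6→10,k→10 35:q→35,v→23,3→43,6→31,k→10 36:q→36,v→25,3→43,6→31,k→10 37:q→44,v→15,3→15,6→40,k→10 38:q→44,v→17,3→45,6→40,k→10 39:q→45,v→39,3→39,6→10,k→10 40:q→40,v→10,3→23,6→40,k→10 41:q→41,v→25,3→35,6→33,k→10 42:q→23,v→23,3→42,6→10,k→10 43:q→43,v→23,3→22,6→40,k→10 44:q→44,v→25,3→22,6→40,k→10 45:q→24,v→17,3→45,6→10,k→10 [Hopcroft].
'3k': |S_i|=[57, 45, 4] end={s12,s18,s19,s70} rej; 2/2 del acc.
'6v': run [57, 13, 2] end={s18,s20} — reject; 2/2 deletions ∈↓L.
'qv6': run [57, 46, 16, 1] end={s18} ∉↓L; 3/3 single-dels accept.
'qq3vv': N↓-sim [57, 46, 31, 13, 3, 1] end={s18} rej; 5/5 single-dels accept.
'3qvvqv': run [57, 45, 32, 11, 6, 2, 1] end={s18} ∉↓L; 6/6 single-dels accept.
'kv3336': run [57, 55, 44, 33, 24, 13, 1] end={s18} rej; 6/6 deletions ∈↓L.
6 words, ⪯-incomp.

min(Σ*\↓L) = [3k, 6v, qv6, qq3vv, 3qvvqv, kv3336].


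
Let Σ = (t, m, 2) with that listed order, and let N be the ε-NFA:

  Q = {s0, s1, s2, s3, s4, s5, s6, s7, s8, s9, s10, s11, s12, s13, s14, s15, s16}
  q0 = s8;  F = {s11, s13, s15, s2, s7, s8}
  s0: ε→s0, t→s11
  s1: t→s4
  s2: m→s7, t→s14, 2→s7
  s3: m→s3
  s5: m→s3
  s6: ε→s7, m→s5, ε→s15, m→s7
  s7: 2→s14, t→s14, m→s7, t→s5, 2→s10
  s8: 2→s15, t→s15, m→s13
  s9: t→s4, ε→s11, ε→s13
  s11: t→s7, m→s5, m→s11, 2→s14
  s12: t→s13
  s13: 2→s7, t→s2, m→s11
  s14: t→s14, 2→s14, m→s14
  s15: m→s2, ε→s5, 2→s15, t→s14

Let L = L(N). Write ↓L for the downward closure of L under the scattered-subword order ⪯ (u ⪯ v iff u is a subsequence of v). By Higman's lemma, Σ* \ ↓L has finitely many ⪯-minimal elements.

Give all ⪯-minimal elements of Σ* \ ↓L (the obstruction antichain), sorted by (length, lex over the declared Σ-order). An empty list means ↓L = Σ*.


|Q|=17, |F|=6, |δ|=38 (6 ε).
min D↑ (7 st, q0=0, F={3}): 0:t→1,m→2,2→1 1:t→3,m→4,2→1 2:t→4,m→5,2→6 3:t→3,m→3,2→3 4:t→3,m→6,2→6 5:t→6,m→5,2→3 6:t→3,m→6,2→3 [Hopcroft].
'tt': |S_i|=[10, 7, 3] end={s14,s3,s5} ∉↓L; 2/2 single-dels accept.
'2t': N↓-sim [10, 7, 3] end={s14,s3,s5} rej; 2/2 single-dels accept.
'mm2': run [10, 8, 6, 2] end={s10,s14} rej; 3/3 single-dels accept.
'm22': |S_i|=[10, 8, 5, 2] end={s10,s14} — reject; 3/3 deletions ∈↓L.
4 minimals (antichain).

A = [tt, 2t, mm2, m22].


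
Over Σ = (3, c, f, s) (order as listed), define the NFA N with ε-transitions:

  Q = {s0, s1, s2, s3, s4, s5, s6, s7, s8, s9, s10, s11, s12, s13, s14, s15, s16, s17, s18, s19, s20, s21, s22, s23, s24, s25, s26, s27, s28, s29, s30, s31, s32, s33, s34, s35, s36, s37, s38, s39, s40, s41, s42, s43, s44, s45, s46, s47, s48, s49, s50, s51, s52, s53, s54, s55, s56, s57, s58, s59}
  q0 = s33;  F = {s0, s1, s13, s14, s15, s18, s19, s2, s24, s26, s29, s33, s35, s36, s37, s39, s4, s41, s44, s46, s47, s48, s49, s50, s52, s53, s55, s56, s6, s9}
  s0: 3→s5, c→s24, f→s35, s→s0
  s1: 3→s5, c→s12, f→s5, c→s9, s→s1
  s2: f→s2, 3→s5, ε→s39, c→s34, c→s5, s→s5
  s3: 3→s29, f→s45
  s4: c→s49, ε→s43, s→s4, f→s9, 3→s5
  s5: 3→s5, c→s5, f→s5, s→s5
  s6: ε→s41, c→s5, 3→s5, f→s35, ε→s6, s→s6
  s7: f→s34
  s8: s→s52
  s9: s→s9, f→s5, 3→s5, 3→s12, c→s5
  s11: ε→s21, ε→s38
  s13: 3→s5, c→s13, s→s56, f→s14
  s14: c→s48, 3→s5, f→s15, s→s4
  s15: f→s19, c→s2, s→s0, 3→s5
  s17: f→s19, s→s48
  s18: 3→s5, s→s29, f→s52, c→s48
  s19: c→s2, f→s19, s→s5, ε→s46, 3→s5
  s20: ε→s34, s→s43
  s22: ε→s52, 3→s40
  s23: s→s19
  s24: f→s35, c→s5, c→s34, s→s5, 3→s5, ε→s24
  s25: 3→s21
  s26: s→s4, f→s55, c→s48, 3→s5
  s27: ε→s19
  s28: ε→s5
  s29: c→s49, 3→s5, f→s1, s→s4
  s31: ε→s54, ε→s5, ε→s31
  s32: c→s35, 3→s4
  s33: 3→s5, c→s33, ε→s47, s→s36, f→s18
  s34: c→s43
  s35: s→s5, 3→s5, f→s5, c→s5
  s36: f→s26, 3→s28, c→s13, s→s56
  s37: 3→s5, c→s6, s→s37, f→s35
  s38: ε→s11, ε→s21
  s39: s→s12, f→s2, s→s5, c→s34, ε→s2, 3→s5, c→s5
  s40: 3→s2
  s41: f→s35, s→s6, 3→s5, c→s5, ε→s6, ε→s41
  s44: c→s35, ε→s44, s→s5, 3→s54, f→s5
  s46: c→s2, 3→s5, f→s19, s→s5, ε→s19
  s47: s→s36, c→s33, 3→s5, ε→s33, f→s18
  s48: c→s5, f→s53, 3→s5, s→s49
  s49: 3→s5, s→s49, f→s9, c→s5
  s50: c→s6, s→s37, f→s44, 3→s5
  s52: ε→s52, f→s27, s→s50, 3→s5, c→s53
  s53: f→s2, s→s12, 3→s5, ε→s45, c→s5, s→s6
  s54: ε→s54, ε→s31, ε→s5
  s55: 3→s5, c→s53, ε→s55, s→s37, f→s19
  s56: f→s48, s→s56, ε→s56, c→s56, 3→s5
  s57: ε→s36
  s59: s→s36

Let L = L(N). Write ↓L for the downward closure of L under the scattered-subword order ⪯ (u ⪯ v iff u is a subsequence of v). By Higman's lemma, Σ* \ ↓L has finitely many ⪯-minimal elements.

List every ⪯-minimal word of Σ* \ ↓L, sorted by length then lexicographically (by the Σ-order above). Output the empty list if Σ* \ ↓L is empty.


Antichain: [3, fcc, fffs, fsff, ssfc, scffcs].

|Q|=60, |F|=30, |δ|=178 (32 ε).
min D↑ (27 st, q0=0, F={1}): 0:3→1,c→0,f→2,s→3 1:3→1,c→1,f→1,s→1 2:3→1,c→4,f→5,s→6 3:3→1,c→7,f→8,s→9 4:3→1,c→1,f→10,s→11 5:3→1,c→10,f→12,s→13 6:3→1,c→11,f→14,s→15 7:3→1,c→7,f→16,s→9 8:3→1,c→4,f→17,s→15 9:3→1,c→9,f→4,s→9 10:3→1,c→1,f→18,s→19 11:3→1,c→1,f→20,s→11 12:3→1,c→18,f→12,s→1 13:3→1,c→19,f→21,s→22 14:3→1,c→20,f→1,s→14 15:3→1,c→11,f→20,s→15 16:3→1,c→4,f→23,s→15 17:3→1,c→10,f→12,s→22 18:3→1,c→1,f→18,s→1 19:3→1,c→1,f→24,s→19 20:3→1,c→1,f→1,s→20 21:3→1,c→24,f→1,s→1 22:3→1,c→19,f→24,s→22 23:3→1,c→18,f→12,s→25 24:3→1,c→1,f→1,s→1 25:3→1,c→26,f→24,s→25 26:3→1,c→1,f→24,s→1.
'3': |S_i|=[39, 5] end={s12,s28,s31,s5,s54} — reject; 1/1 deletions ∈↓L.
'fcc': N↓-sim [39, 33, 15, 3] end={s34,s43,s5} — reject; 3/3 single-dels accept.
'fffs': |S_i|=[39, 33, 26, 13, 2] end={s12,s5} ∉↓L; 4/4 deletions ∈↓L.
'fsff': run [39, 33, 19, 8, 1] end={s5} ∉↓L; 4/4 single-dels accept.
'ssfc': N↓-sim [39, 34, 20, 14, 3] end={s34,s43,s5} rej; 4/4 deletions ∈↓L.
'scffcs': N↓-sim [39, 34, 23, 21, 17, 8, 2] end={s12,s5} rej; 6/6 deletions ∈↓L.
6 words, ⪯-incomp.


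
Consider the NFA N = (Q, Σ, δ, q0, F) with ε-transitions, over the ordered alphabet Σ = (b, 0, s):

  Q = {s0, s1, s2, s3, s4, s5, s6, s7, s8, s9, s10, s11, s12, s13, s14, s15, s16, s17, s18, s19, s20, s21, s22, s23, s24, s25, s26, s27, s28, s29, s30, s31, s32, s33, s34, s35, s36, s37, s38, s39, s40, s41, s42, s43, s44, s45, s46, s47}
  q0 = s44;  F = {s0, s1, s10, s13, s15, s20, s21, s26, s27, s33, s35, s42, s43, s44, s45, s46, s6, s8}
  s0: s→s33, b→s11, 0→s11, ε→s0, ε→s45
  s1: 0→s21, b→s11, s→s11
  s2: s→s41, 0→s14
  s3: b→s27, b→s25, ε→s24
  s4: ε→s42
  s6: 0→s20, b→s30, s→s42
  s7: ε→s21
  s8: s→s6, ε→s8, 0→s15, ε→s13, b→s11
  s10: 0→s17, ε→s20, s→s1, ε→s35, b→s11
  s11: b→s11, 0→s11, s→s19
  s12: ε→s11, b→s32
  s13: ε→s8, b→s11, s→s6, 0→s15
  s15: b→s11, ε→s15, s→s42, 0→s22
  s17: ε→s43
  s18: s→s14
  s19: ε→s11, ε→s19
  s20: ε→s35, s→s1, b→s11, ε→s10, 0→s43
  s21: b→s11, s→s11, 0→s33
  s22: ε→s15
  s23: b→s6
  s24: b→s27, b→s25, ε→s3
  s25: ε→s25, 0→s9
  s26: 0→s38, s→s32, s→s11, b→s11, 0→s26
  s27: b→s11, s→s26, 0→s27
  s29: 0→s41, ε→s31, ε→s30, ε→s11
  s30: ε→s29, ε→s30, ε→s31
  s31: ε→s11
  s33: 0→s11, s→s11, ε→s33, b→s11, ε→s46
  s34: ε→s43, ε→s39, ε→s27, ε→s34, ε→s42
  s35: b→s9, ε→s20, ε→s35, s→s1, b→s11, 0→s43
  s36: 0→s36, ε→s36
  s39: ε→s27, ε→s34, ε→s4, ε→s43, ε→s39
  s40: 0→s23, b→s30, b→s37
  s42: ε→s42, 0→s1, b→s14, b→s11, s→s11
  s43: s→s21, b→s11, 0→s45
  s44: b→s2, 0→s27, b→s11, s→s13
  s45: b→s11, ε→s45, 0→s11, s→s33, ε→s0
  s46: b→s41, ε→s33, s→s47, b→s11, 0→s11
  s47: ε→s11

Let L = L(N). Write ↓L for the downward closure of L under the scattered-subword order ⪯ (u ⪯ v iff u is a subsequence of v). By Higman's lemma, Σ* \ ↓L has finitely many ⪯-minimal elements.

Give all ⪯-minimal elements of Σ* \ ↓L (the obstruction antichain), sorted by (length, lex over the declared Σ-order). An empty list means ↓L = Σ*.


Antichain: [b, 0ss, ssss, ss0000].

|Q|=48, |F|=18, |δ|=125 (47 ε).
min D↑ (14 st, q0=0, F={1}): 0:b→1,0→2,s→3 1:b→1,0→1,s→1 2:b→1,0→2,s→4 3:b→1,0→5,s→6 4:b→1,0→4,s→1 5:b→1,0→5,s→7 6:b→1,0→8,s→7 7:b→1,0→9,s→1 8:b→1,0→10,s→9 9:b→1,0→11,s→1 10:b→1,0→12,s→11 11:b→1,0→13,s→1 12:b→1,0→1,s→13 13:b→1,0→1,s→1.
'b': N↓-sim [32, 9] end={s11,s14,s19,s2,s29,s30,s31,s41,s9} ∉↓L; 1/1 del acc.
'0ss': run [32, 24, 13, 4] end={s11,s19,s32,s47} — reject; 3/3 del acc.
'ssss': N↓-sim [32, 29, 23, 10, 3] end={s11,s19,s47} — reject; 4/4 deletions ∈↓L.
'ss0000': |S_i|=[32, 29, 23, 16, 11, 8, 2] end={s11,s19} — reject; 6/6 deletions ∈↓L.
4 words, ⪯-incomp.


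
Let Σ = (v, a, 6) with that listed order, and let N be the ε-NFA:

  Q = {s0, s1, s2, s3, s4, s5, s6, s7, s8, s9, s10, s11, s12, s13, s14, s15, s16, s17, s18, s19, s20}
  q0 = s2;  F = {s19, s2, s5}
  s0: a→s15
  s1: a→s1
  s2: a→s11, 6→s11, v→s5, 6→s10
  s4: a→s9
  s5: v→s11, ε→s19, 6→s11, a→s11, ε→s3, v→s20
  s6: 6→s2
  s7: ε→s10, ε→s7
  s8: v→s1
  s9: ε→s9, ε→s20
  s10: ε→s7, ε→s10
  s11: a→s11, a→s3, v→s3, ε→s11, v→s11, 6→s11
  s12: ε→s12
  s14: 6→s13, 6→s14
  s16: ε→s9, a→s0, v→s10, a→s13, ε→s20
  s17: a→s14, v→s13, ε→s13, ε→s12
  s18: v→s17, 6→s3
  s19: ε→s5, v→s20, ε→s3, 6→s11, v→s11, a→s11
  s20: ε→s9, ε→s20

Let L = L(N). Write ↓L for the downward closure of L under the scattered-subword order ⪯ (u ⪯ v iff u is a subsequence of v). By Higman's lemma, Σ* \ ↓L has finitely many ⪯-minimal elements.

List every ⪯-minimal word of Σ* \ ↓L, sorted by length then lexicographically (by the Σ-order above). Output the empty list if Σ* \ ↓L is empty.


A = [a, 6, vv].

|Q|=21, |F|=3, |δ|=49 (18 ε).
min D↑ (3 st, q0=0, F={2}): 0:v→1,a→2,6→2 1:v→2,a→2,6→2 2:v→2,a→2,6→2.
'a': |S_i|=[9, 2] end={s11,s3} rej; 1/1 deletions ∈↓L.
'6': |S_i|=[9, 4] end={s10,s11,s3,s7} rej; 1/1 deletions ∈↓L.
'vv': N↓-sim [9, 6, 4] end={s11,s20,s3,s9} — reject; 2/2 del acc.
3 words, ⪯-incomp.


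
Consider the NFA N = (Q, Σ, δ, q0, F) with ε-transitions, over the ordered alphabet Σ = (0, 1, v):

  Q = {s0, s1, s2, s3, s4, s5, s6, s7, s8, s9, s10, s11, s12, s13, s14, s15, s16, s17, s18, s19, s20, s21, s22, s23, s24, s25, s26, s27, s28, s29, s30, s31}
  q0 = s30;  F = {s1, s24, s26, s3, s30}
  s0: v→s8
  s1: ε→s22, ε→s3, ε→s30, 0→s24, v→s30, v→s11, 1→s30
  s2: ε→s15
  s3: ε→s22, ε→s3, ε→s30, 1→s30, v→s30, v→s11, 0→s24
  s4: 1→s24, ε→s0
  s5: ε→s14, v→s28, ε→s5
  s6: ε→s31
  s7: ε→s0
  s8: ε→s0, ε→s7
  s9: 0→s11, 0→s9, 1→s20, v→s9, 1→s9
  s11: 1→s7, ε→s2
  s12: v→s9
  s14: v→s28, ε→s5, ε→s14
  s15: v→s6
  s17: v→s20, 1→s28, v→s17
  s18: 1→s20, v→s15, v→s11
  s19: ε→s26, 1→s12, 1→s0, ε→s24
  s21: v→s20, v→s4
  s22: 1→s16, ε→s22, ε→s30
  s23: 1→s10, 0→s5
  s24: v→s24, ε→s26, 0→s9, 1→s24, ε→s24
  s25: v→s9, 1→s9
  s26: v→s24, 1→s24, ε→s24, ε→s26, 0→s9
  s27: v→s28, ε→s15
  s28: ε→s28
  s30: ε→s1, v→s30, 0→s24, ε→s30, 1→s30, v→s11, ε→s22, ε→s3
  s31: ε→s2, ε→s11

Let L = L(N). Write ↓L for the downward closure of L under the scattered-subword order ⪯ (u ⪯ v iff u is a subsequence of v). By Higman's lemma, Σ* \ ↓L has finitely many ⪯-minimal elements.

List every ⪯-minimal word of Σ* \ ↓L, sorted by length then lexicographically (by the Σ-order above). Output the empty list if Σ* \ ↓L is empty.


A = [00].

|Q|=32, |F|=5, |δ|=79 (33 ε).
min D↑ (3 st, q0=0, F={2}): 0:0→1,1→0,v→0 1:0→2,1→1,v→1 2:0→2,1→2,v→2.
'00': run [17, 12, 10] end={s0,s11,s15,s2,s20,s31,s6,s7,s8,s9} — reject; 2/2 deletions ∈↓L.
1 obstructions.


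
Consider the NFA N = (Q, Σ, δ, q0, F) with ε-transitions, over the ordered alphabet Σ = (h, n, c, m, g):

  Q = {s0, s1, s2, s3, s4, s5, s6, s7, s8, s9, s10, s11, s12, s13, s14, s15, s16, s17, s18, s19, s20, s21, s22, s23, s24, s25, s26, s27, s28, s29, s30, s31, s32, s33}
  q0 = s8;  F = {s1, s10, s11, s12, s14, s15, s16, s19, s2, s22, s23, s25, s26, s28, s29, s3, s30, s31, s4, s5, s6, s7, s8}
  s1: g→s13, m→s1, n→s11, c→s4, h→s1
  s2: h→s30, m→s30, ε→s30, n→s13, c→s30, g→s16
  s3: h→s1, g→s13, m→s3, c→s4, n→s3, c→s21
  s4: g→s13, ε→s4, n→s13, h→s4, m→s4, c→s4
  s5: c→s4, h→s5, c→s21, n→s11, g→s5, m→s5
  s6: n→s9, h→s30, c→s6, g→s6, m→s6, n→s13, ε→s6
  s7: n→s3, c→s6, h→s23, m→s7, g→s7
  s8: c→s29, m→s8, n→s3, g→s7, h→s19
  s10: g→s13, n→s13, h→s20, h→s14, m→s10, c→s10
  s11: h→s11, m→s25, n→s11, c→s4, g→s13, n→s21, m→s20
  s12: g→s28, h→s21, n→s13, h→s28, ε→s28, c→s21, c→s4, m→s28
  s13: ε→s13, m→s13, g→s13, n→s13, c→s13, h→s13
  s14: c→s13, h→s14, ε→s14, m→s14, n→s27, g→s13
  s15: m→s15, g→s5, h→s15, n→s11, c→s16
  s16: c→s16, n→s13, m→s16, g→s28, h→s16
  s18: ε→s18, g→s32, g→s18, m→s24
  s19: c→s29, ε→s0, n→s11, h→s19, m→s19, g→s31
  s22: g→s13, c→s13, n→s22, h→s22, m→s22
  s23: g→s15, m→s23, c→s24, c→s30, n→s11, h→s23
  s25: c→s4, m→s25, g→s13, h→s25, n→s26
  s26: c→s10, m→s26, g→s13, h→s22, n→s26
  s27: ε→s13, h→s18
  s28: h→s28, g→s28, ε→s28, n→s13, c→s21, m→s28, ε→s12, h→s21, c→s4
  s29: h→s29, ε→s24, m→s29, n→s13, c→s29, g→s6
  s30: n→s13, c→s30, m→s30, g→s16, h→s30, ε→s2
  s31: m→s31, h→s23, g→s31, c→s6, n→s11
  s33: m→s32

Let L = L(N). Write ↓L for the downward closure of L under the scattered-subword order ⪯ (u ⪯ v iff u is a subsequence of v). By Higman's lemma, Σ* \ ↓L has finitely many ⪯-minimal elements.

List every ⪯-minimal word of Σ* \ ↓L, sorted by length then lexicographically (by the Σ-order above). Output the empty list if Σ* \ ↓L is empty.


min(Σ*\↓L) = [ng, cn, hnmnhc, ghggcg].

|Q|=34, |F|=23, |δ|=149 (13 ε).
min D↑ (22 st, q0=0, F={9}): 0:h→1,n→2,c→3,m→0,g→4 1:h→1,n→5,c→3,m→1,g→6 2:h→7,n→2,c→8,m→2,g→9 3:h→3,n→9,c→3,m→3,g→10 4:h→11,n→2,c→10,m→4,g→4 5:h→5,n→5,c→8,m→12,g→9 6:h→11,n→5,c→10,m→6,g→6 7:h→7,n→5,c→8,m→7,g→9 8:h→8,n→9,c→8,m→8,g→9 9:h→9,n→9,c→9,m→9,g→9 10:h→13,n→9,c→10,m→10,g→10 11:h→11,n→5,c→13,m→11,g→14 12:h→12,n→15,c→8,m→12,g→9 13:h→13,n→9,c→13,m→13,g→16 14:h→14,n→5,c→16,m→14,g→17 15:h→18,n→15,c→19,m→15,g→9 16:h→16,n→9,c→16,m→16,g→20 17:h→17,n→5,c→8,m→17,g→17 18:h→18,n→18,c→9,m→18,g→9 19:h→21,n→9,c→19,m→19,g→9 20:h→20,n→9,c→8,m→20,g→20 21:h→21,n→9,c→9,m→21,g→9 (ε-aug+det+¬).
'ng': N↓-sim [32, 17, 4] end={s13,s18,s24,s32} ∉↓L; 2/2 single-dels accept.
'cn': N↓-sim [32, 18, 6] end={s13,s18,s24,s27,s32,s9} rej; 2/2 single-dels accept.
'hnmnhc': run [32, 29, 15, 12, 10, 8, 1] end={s13} — reject; 6/6 deletions ∈↓L.
'ghggcg': N↓-sim [32, 28, 23, 19, 17, 10, 4] end={s13,s18,s24,s32} ∉↓L; 6/6 deletions ∈↓L.
4 obstructions.


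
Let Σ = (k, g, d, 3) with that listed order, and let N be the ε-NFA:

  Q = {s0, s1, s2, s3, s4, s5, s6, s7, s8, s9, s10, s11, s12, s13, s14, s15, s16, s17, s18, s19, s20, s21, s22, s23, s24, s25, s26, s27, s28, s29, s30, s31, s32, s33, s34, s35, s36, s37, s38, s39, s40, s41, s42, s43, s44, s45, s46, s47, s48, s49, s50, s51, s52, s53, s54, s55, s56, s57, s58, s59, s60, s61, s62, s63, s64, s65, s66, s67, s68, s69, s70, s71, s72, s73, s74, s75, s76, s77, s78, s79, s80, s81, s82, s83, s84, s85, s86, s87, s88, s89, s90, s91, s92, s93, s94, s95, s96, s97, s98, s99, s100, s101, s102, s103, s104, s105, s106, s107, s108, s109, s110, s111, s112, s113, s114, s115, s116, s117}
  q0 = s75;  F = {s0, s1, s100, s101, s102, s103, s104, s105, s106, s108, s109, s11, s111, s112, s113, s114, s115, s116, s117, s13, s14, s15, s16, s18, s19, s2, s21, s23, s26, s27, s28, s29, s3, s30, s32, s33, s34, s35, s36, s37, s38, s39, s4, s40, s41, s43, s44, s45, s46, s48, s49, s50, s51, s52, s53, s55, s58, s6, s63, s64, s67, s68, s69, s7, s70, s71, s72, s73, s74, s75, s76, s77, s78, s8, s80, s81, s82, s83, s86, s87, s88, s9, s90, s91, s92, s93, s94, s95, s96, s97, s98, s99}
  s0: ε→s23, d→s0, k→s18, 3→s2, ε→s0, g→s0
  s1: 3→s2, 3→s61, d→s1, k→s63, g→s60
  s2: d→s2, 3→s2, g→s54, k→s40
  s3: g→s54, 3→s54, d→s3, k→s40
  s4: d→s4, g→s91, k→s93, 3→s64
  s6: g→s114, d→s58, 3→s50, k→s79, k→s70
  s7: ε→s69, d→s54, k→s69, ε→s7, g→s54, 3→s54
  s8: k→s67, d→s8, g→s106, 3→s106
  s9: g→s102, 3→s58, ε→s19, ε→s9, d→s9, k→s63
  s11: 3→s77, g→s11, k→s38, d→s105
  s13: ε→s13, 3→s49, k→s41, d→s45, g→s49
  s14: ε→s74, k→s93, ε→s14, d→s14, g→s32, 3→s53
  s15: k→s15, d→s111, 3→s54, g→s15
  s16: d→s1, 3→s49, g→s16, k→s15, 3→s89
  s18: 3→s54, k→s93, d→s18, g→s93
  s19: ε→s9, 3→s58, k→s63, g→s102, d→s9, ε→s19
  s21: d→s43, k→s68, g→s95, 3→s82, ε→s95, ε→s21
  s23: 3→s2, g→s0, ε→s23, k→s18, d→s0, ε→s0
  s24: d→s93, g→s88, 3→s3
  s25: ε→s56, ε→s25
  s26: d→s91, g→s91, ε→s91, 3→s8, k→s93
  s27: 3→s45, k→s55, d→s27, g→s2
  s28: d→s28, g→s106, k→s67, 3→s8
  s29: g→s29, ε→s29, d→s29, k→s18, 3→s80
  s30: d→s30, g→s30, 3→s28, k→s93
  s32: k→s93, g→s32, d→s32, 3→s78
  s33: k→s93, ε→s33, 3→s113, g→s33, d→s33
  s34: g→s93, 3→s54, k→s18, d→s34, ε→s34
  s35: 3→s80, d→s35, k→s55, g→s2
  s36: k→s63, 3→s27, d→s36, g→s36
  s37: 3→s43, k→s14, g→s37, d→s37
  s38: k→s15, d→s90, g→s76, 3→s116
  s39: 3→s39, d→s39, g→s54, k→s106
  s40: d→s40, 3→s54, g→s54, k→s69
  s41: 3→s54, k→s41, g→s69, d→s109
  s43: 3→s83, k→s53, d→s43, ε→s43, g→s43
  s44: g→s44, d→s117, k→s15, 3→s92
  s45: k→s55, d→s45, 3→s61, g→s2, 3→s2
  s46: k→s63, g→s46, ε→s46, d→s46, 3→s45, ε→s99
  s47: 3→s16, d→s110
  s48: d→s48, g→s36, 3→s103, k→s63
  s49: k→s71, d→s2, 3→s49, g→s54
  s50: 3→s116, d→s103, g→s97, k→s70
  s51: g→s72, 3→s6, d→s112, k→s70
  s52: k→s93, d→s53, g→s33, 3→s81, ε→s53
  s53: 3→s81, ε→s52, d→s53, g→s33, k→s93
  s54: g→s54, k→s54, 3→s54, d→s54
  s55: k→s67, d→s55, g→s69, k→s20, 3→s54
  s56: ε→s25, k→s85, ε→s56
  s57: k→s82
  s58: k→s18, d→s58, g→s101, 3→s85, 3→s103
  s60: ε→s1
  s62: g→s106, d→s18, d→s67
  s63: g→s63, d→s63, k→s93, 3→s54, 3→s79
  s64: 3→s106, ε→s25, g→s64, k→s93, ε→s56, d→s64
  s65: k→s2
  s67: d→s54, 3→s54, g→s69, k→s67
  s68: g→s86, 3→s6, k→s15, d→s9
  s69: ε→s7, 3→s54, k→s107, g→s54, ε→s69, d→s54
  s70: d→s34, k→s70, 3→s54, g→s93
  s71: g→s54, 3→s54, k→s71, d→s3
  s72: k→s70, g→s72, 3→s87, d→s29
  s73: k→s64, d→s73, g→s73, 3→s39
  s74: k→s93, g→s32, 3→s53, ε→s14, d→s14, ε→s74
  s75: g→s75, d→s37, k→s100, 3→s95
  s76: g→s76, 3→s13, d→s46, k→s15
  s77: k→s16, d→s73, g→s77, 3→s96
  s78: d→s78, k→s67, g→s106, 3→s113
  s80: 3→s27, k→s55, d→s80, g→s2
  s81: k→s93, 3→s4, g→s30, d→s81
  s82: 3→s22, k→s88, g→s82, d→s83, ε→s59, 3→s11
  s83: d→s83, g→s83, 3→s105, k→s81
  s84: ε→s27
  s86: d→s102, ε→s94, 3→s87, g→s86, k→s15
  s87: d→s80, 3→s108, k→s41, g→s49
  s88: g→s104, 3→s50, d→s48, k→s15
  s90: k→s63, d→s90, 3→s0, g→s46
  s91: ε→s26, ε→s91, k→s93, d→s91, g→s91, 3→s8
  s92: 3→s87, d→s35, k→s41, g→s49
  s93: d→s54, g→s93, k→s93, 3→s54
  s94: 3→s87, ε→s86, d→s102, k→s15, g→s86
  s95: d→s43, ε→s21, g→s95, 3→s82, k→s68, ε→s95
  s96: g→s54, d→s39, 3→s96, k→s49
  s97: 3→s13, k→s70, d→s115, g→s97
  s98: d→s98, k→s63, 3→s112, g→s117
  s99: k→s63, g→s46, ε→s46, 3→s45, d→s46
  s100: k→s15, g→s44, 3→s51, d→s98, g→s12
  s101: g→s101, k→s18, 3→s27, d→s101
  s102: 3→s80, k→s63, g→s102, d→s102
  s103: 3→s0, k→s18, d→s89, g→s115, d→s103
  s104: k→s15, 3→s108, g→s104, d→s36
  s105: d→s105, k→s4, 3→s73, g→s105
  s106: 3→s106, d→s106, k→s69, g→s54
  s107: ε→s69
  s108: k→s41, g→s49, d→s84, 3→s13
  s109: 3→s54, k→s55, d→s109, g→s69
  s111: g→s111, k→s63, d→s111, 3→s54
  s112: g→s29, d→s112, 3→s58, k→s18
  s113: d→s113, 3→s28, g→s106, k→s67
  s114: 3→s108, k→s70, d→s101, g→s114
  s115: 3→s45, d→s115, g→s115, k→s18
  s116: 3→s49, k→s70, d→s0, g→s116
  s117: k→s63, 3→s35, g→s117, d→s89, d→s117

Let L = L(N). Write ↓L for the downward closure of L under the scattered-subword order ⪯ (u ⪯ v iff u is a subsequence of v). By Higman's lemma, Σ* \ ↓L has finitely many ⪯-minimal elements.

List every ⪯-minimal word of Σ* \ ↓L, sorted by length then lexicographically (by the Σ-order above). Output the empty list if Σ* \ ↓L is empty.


min(Σ*\↓L) = [kk3, dkkd, kg3gg, k3kgd, 33333g].

|Q|=118, |F|=92, |δ|=439 (45 ε).
min D↑ (84 st, q0=0, F={13}): 0:k→1,g→0,d→2,3→3 1:k→4,g→5,d→6,3→7 2:k→8,g→2,d→2,3→9 3:k→10,g→3,d→9,3→11 4:k→4,g→4,d→12,3→13 5:k→4,g→5,d→14,3→15 6:k→16,g→14,d→6,3→17 7:k→18,g→19,d→17,3→20 8:k→21,g→22,d→8,3→23 9:k→23,g→9,d→9,3→24 10:k→4,g→25,d→26,3→20 11:k→27,g→11,d→24,3→28 12:k→16,g→12,d→12,3→13 13:k→13,g→13,d→13,3→13 14:k→16,g→14,d→14,3→29 15:k→30,g→31,d→29,3→32 16:k→21,g→16,d→16,3→13 17:k→33,g→34,d→17,3→35 18:k→18,g→21,d→36,3→13 19:k→18,g→19,d→34,3→32 20:k→18,g→37,d→35,3→38 21:k→21,g→21,d→13,3→13 22:k→21,g→22,d→22,3→39 23:k→21,g→40,d→23,3→41 24:k→41,g→24,d→24,3→42 25:k→4,g→25,d→43,3→32 26:k→16,g→43,d→26,3→35 27:k→4,g→44,d→45,3→38 28:k→46,g→28,d→42,3→47 29:k→48,g→49,d→29,3→50 30:k→30,g→51,d→52,3→13 31:k→53,g→13,d→49,3→31 32:k→30,g→31,d→50,3→54 33:k→21,g→21,d→33,3→13 34:k→33,g→34,d→34,3→50 35:k→33,g→55,d→35,3→56 36:k→33,g→21,d→36,3→13 37:k→18,g→37,d→55,3→54 38:k→18,g→57,d→56,3→58 39:k→59,g→60,d→39,3→61 40:k→21,g→40,d→40,3→61 41:k→21,g→62,d→41,3→63 42:k→63,g→42,d→42,3→64 43:k→16,g→43,d→43,3→50 44:k→4,g→44,d→65,3→54 45:k→16,g→65,d→45,3→56 46:k→4,g→66,d→67,3→58 47:k→68,g→47,d→64,3→69 48:k→59,g→51,d→48,3→13 49:k→70,g→13,d→49,3→49 50:k→48,g→49,d→50,3→71 51:k→51,g→13,d→13,3→13 52:k→48,g→51,d→52,3→13 53:k→53,g→13,d→72,3→13 54:k→30,g→31,d→71,3→73 55:k→33,g→55,d→55,3→71 56:k→33,g→74,d→56,3→75 57:k→18,g→57,d→74,3→73 58:k→18,g→58,d→75,3→31 59:k→59,g→51,d→13,3→13 60:k→51,g→13,d→60,3→60 61:k→59,g→60,d→61,3→76 62:k→21,g→62,d→62,3→76 63:k→21,g→77,d→63,3→78 64:k→78,g→64,d→64,3→79 65:k→16,g→65,d→65,3→71 66:k→4,g→66,d→80,3→73 67:k→16,g→80,d→67,3→75 68:k→4,g→68,d→81,3→31 69:k→31,g→13,d→79,3→69 70:k→51,g→13,d→70,3→13 71:k→48,g→49,d→71,3→82 72:k→70,g→13,d→72,3→13 73:k→30,g→31,d→82,3→31 74:k→33,g→74,d→74,3→82 75:k→33,g→75,d→75,3→49 76:k→59,g→60,d→76,3→83 77:k→21,g→77,d→77,3→83 78:k→21,g→78,d→78,3→60 79:k→60,g→13,d→79,3→79 80:k→16,g→80,d→80,3→82 81:k→16,g→81,d→81,3→49 82:k→48,g→49,d→82,3→49 83:k→59,g→60,d→83,3→60 [Hopcroft].
'kk3': |S_i|=[106, 91, 21, 2] end={s54,s79} ∉↓L; 3/3 del acc.
'dkkd': run [106, 70, 32, 8, 1] end={s54} ∉↓L; 4/4 del acc.
'kg3gg': |S_i|=[106, 91, 70, 31, 10, 1] end={s54} ∉↓L; 5/5 deletions ∈↓L.
'k3kgd': N↓-sim [106, 91, 62, 18, 5, 1] end={s54} ∉↓L; 5/5 deletions ∈↓L.
'33333g': |S_i|=[106, 96, 77, 61, 42, 15, 1] end={s54} ∉↓L; 6/6 deletions ∈↓L.
5 obstructions.
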